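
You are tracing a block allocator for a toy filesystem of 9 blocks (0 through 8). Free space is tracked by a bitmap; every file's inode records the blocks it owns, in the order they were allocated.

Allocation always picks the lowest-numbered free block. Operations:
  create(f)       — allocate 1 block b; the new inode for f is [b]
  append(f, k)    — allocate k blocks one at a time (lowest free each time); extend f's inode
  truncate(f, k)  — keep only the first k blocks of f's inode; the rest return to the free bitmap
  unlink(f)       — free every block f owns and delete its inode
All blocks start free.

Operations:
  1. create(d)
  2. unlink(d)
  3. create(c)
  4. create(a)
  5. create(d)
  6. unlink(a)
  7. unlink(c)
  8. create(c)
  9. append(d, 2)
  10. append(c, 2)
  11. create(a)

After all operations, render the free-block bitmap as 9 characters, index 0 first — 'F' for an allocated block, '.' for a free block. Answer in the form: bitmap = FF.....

[1] create(d) — d=0 (map F........)
[2] unlink(d) —  (map .........)
[3] create(c) — c=0 (map F........)
[4] create(a) — a=1 c=0 (map FF.......)
[5] create(d) — a=1 c=0 d=2 (map FFF......)
[6] unlink(a) — c=0 d=2 (map F.F......)
[7] unlink(c) — d=2 (map ..F......)
[8] create(c) — c=0 d=2 (map F.F......)
[9] append(d, 2) — c=0 d=2,1,3 (map FFFF.....)
[10] append(c, 2) — c=0,4,5 d=2,1,3 (map FFFFFF...)
[11] create(a) — a=6 c=0,4,5 d=2,1,3 (map FFFFFFF..)

bitmap = FFFFFFF..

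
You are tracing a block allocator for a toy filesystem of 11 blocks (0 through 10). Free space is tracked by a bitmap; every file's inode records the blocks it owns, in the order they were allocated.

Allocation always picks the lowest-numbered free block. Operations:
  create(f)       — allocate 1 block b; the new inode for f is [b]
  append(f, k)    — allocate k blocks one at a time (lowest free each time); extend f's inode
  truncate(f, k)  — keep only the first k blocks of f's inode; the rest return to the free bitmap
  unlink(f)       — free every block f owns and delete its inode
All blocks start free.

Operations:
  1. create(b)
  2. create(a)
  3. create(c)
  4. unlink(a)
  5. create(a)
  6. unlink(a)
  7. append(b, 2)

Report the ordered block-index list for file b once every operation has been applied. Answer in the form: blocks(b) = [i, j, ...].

create(b): bitmap=F.......... | b=[0]
create(a): bitmap=FF......... | a=[1] b=[0]
create(c): bitmap=FFF........ | a=[1] b=[0] c=[2]
unlink(a): bitmap=F.F........ | b=[0] c=[2]
create(a): bitmap=FFF........ | a=[1] b=[0] c=[2]
unlink(a): bitmap=F.F........ | b=[0] c=[2]
append(b, 2): bitmap=FFFF....... | b=[0, 1, 3] c=[2]

blocks(b) = [0, 1, 3]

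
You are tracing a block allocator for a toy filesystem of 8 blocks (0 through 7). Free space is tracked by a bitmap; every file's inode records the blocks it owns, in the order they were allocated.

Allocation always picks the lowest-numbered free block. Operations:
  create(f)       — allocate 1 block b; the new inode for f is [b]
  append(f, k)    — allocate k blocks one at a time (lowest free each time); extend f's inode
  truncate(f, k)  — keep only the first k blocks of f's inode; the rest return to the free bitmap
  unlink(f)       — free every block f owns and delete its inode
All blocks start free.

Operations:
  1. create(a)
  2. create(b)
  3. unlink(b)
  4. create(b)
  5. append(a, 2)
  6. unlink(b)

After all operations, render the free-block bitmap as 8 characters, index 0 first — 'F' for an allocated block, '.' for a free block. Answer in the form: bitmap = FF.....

after create(a) → a:[0]  free=[F.......]
after create(b) → a:[0], b:[1]  free=[FF......]
after unlink(b) → a:[0]  free=[F.......]
after create(b) → a:[0], b:[1]  free=[FF......]
after append(a, 2) → a:[0, 2, 3], b:[1]  free=[FFFF....]
after unlink(b) → a:[0, 2, 3]  free=[F.FF....]

bitmap = F.FF....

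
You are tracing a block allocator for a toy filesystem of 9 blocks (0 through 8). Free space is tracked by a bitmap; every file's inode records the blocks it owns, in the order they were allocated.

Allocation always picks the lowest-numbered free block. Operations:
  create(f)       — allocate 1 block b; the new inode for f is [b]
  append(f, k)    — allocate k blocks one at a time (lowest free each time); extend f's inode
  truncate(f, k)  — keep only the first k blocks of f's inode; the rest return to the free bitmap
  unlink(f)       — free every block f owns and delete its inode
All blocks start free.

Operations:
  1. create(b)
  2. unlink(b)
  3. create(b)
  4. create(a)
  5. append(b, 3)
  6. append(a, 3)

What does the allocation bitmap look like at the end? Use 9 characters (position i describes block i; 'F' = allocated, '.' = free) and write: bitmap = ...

bitmap = FFFFFFFF.

create(b): bitmap=F........ | b=[0]
unlink(b): bitmap=......... | 
create(b): bitmap=F........ | b=[0]
create(a): bitmap=FF....... | a=[1] b=[0]
append(b, 3): bitmap=FFFFF.... | a=[1] b=[0, 2, 3, 4]
append(a, 3): bitmap=FFFFFFFF. | a=[1, 5, 6, 7] b=[0, 2, 3, 4]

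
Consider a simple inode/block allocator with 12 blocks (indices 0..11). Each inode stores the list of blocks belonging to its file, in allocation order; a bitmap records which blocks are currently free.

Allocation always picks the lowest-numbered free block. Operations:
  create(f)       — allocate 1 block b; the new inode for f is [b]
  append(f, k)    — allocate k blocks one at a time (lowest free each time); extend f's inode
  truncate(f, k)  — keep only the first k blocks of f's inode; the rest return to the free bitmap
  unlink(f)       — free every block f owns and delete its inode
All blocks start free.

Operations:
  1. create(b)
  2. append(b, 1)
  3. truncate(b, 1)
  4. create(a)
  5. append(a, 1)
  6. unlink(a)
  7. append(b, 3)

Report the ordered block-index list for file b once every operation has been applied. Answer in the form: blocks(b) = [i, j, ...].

blocks(b) = [0, 1, 2, 3]

after create(b) → b:[0]  free=[F...........]
after append(b, 1) → b:[0, 1]  free=[FF..........]
after truncate(b, 1) → b:[0]  free=[F...........]
after create(a) → a:[1], b:[0]  free=[FF..........]
after append(a, 1) → a:[1, 2], b:[0]  free=[FFF.........]
after unlink(a) → b:[0]  free=[F...........]
after append(b, 3) → b:[0, 1, 2, 3]  free=[FFFF........]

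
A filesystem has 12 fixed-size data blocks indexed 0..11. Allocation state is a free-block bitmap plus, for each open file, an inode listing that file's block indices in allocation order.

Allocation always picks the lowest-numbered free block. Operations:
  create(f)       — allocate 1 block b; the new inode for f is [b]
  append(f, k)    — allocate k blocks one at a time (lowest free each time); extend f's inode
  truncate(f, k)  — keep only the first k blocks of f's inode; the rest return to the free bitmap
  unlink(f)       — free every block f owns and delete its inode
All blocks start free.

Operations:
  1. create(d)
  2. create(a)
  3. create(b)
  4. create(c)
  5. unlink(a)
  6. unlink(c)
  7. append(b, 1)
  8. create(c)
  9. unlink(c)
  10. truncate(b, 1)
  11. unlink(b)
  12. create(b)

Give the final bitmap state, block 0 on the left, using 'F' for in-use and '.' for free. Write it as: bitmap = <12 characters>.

bitmap = FF..........

create(d): bitmap=F........... | d=[0]
create(a): bitmap=FF.......... | a=[1] d=[0]
create(b): bitmap=FFF......... | a=[1] b=[2] d=[0]
create(c): bitmap=FFFF........ | a=[1] b=[2] c=[3] d=[0]
unlink(a): bitmap=F.FF........ | b=[2] c=[3] d=[0]
unlink(c): bitmap=F.F......... | b=[2] d=[0]
append(b, 1): bitmap=FFF......... | b=[2, 1] d=[0]
create(c): bitmap=FFFF........ | b=[2, 1] c=[3] d=[0]
unlink(c): bitmap=FFF......... | b=[2, 1] d=[0]
truncate(b, 1): bitmap=F.F......... | b=[2] d=[0]
unlink(b): bitmap=F........... | d=[0]
create(b): bitmap=FF.......... | b=[1] d=[0]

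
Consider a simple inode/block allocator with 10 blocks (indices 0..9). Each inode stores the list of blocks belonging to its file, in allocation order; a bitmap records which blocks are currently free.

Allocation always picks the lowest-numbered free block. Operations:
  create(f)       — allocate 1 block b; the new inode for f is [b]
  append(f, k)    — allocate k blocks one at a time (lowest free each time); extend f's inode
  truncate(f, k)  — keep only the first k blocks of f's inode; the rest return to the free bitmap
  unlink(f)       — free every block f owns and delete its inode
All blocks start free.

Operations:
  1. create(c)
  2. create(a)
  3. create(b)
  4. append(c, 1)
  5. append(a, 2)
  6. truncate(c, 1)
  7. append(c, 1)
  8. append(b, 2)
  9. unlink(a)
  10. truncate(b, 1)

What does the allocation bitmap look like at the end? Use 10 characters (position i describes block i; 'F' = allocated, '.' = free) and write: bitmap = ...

bitmap = F.FF......

  1. create(c)  ⇒  F.........  {c→[0]}
  2. create(a)  ⇒  FF........  {a→[1]; c→[0]}
  3. create(b)  ⇒  FFF.......  {a→[1]; b→[2]; c→[0]}
  4. append(c, 1)  ⇒  FFFF......  {a→[1]; b→[2]; c→[0, 3]}
  5. append(a, 2)  ⇒  FFFFFF....  {a→[1, 4, 5]; b→[2]; c→[0, 3]}
  6. truncate(c, 1)  ⇒  FFF.FF....  {a→[1, 4, 5]; b→[2]; c→[0]}
  7. append(c, 1)  ⇒  FFFFFF....  {a→[1, 4, 5]; b→[2]; c→[0, 3]}
  8. append(b, 2)  ⇒  FFFFFFFF..  {a→[1, 4, 5]; b→[2, 6, 7]; c→[0, 3]}
  9. unlink(a)  ⇒  F.FF..FF..  {b→[2, 6, 7]; c→[0, 3]}
  10. truncate(b, 1)  ⇒  F.FF......  {b→[2]; c→[0, 3]}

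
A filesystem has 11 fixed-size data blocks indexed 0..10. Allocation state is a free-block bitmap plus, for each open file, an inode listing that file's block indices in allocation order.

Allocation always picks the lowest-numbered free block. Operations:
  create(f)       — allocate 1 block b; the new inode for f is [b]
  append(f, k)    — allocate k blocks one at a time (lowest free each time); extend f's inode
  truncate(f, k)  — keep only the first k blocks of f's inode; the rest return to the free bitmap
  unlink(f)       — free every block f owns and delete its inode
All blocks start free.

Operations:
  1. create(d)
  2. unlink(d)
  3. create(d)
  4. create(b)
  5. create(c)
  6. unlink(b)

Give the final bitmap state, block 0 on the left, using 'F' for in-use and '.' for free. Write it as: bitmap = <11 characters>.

  1. create(d)  ⇒  F..........  {d→[0]}
  2. unlink(d)  ⇒  ...........  {}
  3. create(d)  ⇒  F..........  {d→[0]}
  4. create(b)  ⇒  FF.........  {b→[1]; d→[0]}
  5. create(c)  ⇒  FFF........  {b→[1]; c→[2]; d→[0]}
  6. unlink(b)  ⇒  F.F........  {c→[2]; d→[0]}

bitmap = F.F........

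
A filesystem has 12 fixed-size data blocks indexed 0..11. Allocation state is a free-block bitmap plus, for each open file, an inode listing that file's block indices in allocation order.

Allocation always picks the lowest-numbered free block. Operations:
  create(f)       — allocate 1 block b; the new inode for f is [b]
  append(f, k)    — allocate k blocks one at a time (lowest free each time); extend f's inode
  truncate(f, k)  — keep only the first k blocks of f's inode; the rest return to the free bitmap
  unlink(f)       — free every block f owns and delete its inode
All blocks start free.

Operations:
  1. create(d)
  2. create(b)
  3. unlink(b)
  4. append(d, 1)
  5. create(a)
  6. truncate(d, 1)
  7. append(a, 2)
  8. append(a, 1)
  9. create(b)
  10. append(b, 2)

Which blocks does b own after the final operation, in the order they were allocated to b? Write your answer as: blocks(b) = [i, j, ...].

create(d): bitmap=F........... | d=[0]
create(b): bitmap=FF.......... | b=[1] d=[0]
unlink(b): bitmap=F........... | d=[0]
append(d, 1): bitmap=FF.......... | d=[0, 1]
create(a): bitmap=FFF......... | a=[2] d=[0, 1]
truncate(d, 1): bitmap=F.F......... | a=[2] d=[0]
append(a, 2): bitmap=FFFF........ | a=[2, 1, 3] d=[0]
append(a, 1): bitmap=FFFFF....... | a=[2, 1, 3, 4] d=[0]
create(b): bitmap=FFFFFF...... | a=[2, 1, 3, 4] b=[5] d=[0]
append(b, 2): bitmap=FFFFFFFF.... | a=[2, 1, 3, 4] b=[5, 6, 7] d=[0]

blocks(b) = [5, 6, 7]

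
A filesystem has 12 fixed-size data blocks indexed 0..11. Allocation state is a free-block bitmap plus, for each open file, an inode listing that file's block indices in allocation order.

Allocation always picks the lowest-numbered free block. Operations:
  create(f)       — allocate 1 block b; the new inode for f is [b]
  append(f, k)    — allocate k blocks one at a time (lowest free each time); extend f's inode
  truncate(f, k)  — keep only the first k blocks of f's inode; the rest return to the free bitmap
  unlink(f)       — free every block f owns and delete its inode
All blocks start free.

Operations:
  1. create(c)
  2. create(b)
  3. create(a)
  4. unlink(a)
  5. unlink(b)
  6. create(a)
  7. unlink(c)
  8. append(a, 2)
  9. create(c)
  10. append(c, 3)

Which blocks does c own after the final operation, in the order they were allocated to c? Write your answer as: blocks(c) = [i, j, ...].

blocks(c) = [3, 4, 5, 6]

[1] create(c) — c=0 (map F...........)
[2] create(b) — b=1 c=0 (map FF..........)
[3] create(a) — a=2 b=1 c=0 (map FFF.........)
[4] unlink(a) — b=1 c=0 (map FF..........)
[5] unlink(b) — c=0 (map F...........)
[6] create(a) — a=1 c=0 (map FF..........)
[7] unlink(c) — a=1 (map .F..........)
[8] append(a, 2) — a=1,0,2 (map FFF.........)
[9] create(c) — a=1,0,2 c=3 (map FFFF........)
[10] append(c, 3) — a=1,0,2 c=3,4,5,6 (map FFFFFFF.....)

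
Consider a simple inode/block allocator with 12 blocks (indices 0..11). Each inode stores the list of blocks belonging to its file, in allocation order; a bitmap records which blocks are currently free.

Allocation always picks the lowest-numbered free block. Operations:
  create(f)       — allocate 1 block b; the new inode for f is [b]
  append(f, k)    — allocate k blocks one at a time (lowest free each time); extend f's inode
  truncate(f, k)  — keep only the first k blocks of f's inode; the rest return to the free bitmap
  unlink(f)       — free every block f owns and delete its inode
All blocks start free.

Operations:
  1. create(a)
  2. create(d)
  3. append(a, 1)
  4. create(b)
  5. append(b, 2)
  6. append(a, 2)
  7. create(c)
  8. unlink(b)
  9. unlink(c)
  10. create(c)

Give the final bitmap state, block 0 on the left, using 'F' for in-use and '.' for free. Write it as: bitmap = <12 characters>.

bitmap = FFFF..FF....

  1. create(a)  ⇒  F...........  {a→[0]}
  2. create(d)  ⇒  FF..........  {a→[0]; d→[1]}
  3. append(a, 1)  ⇒  FFF.........  {a→[0, 2]; d→[1]}
  4. create(b)  ⇒  FFFF........  {a→[0, 2]; b→[3]; d→[1]}
  5. append(b, 2)  ⇒  FFFFFF......  {a→[0, 2]; b→[3, 4, 5]; d→[1]}
  6. append(a, 2)  ⇒  FFFFFFFF....  {a→[0, 2, 6, 7]; b→[3, 4, 5]; d→[1]}
  7. create(c)  ⇒  FFFFFFFFF...  {a→[0, 2, 6, 7]; b→[3, 4, 5]; c→[8]; d→[1]}
  8. unlink(b)  ⇒  FFF...FFF...  {a→[0, 2, 6, 7]; c→[8]; d→[1]}
  9. unlink(c)  ⇒  FFF...FF....  {a→[0, 2, 6, 7]; d→[1]}
  10. create(c)  ⇒  FFFF..FF....  {a→[0, 2, 6, 7]; c→[3]; d→[1]}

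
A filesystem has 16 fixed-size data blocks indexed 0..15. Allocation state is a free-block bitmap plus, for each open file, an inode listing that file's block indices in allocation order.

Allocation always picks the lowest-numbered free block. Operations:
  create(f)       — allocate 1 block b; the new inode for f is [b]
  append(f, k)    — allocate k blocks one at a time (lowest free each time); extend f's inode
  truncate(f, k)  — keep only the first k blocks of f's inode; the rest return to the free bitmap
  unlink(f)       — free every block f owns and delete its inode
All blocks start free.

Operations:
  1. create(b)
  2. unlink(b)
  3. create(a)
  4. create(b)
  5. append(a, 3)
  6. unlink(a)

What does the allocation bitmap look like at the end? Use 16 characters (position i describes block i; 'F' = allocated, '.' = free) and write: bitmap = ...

after create(b) → b:[0]  free=[F...............]
after unlink(b) →   free=[................]
after create(a) → a:[0]  free=[F...............]
after create(b) → a:[0], b:[1]  free=[FF..............]
after append(a, 3) → a:[0, 2, 3, 4], b:[1]  free=[FFFFF...........]
after unlink(a) → b:[1]  free=[.F..............]

bitmap = .F..............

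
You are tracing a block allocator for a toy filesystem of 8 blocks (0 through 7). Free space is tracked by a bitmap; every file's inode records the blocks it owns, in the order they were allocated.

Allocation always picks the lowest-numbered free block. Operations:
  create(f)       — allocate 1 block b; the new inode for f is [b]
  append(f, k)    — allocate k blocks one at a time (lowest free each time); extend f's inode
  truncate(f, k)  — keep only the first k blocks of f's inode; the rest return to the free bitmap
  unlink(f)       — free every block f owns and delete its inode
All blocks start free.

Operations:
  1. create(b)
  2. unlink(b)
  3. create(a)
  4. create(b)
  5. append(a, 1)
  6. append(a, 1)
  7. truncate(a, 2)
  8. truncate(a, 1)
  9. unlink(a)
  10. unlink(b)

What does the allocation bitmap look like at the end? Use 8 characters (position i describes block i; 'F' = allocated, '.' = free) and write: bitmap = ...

  1. create(b)  ⇒  F.......  {b→[0]}
  2. unlink(b)  ⇒  ........  {}
  3. create(a)  ⇒  F.......  {a→[0]}
  4. create(b)  ⇒  FF......  {a→[0]; b→[1]}
  5. append(a, 1)  ⇒  FFF.....  {a→[0, 2]; b→[1]}
  6. append(a, 1)  ⇒  FFFF....  {a→[0, 2, 3]; b→[1]}
  7. truncate(a, 2)  ⇒  FFF.....  {a→[0, 2]; b→[1]}
  8. truncate(a, 1)  ⇒  FF......  {a→[0]; b→[1]}
  9. unlink(a)  ⇒  .F......  {b→[1]}
  10. unlink(b)  ⇒  ........  {}

bitmap = ........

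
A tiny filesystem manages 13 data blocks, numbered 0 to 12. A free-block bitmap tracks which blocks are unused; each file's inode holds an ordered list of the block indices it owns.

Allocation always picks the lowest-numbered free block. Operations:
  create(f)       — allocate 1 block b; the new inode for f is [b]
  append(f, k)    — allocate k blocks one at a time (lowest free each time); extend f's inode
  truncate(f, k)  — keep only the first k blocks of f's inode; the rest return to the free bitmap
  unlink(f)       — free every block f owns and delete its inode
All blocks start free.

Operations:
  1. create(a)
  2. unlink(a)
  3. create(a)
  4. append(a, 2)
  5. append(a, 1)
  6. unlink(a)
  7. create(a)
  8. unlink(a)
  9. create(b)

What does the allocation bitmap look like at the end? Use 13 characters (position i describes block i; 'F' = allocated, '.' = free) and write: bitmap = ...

create(a): bitmap=F............ | a=[0]
unlink(a): bitmap=............. | 
create(a): bitmap=F............ | a=[0]
append(a, 2): bitmap=FFF.......... | a=[0, 1, 2]
append(a, 1): bitmap=FFFF......... | a=[0, 1, 2, 3]
unlink(a): bitmap=............. | 
create(a): bitmap=F............ | a=[0]
unlink(a): bitmap=............. | 
create(b): bitmap=F............ | b=[0]

bitmap = F............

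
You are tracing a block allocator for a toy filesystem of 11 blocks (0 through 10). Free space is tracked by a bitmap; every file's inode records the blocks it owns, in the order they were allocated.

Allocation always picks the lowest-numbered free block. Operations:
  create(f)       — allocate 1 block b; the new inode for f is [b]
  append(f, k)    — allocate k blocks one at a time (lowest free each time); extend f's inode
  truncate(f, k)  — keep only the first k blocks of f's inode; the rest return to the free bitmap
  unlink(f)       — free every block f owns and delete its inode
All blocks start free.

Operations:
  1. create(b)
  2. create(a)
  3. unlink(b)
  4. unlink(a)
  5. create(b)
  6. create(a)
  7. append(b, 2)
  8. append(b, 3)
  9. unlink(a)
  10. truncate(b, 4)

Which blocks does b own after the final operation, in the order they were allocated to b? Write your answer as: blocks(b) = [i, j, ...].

blocks(b) = [0, 2, 3, 4]

after create(b) → b:[0]  free=[F..........]
after create(a) → a:[1], b:[0]  free=[FF.........]
after unlink(b) → a:[1]  free=[.F.........]
after unlink(a) →   free=[...........]
after create(b) → b:[0]  free=[F..........]
after create(a) → a:[1], b:[0]  free=[FF.........]
after append(b, 2) → a:[1], b:[0, 2, 3]  free=[FFFF.......]
after append(b, 3) → a:[1], b:[0, 2, 3, 4, 5, 6]  free=[FFFFFFF....]
after unlink(a) → b:[0, 2, 3, 4, 5, 6]  free=[F.FFFFF....]
after truncate(b, 4) → b:[0, 2, 3, 4]  free=[F.FFF......]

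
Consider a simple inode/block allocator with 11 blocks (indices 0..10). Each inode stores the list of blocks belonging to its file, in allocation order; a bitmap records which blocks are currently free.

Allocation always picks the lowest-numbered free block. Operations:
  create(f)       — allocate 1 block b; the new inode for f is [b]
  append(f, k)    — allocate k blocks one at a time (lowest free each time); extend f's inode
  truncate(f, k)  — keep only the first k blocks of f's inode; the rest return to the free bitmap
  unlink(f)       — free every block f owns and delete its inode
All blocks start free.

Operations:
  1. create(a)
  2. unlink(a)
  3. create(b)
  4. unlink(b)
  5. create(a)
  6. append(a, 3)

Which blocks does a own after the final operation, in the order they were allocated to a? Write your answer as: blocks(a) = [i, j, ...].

blocks(a) = [0, 1, 2, 3]

[1] create(a) — a=0 (map F..........)
[2] unlink(a) —  (map ...........)
[3] create(b) — b=0 (map F..........)
[4] unlink(b) —  (map ...........)
[5] create(a) — a=0 (map F..........)
[6] append(a, 3) — a=0,1,2,3 (map FFFF.......)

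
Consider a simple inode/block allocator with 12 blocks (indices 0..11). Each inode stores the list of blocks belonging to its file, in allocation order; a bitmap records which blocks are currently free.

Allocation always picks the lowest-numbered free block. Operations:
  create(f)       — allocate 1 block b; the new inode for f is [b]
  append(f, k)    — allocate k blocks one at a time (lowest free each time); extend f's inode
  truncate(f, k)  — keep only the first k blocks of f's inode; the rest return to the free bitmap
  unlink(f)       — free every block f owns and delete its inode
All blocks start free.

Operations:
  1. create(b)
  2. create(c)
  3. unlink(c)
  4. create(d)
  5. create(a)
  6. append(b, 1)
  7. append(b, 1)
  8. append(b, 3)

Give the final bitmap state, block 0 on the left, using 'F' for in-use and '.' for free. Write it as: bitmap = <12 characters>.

bitmap = FFFFFFFF....

  1. create(b)  ⇒  F...........  {b→[0]}
  2. create(c)  ⇒  FF..........  {b→[0]; c→[1]}
  3. unlink(c)  ⇒  F...........  {b→[0]}
  4. create(d)  ⇒  FF..........  {b→[0]; d→[1]}
  5. create(a)  ⇒  FFF.........  {a→[2]; b→[0]; d→[1]}
  6. append(b, 1)  ⇒  FFFF........  {a→[2]; b→[0, 3]; d→[1]}
  7. append(b, 1)  ⇒  FFFFF.......  {a→[2]; b→[0, 3, 4]; d→[1]}
  8. append(b, 3)  ⇒  FFFFFFFF....  {a→[2]; b→[0, 3, 4, 5, 6, 7]; d→[1]}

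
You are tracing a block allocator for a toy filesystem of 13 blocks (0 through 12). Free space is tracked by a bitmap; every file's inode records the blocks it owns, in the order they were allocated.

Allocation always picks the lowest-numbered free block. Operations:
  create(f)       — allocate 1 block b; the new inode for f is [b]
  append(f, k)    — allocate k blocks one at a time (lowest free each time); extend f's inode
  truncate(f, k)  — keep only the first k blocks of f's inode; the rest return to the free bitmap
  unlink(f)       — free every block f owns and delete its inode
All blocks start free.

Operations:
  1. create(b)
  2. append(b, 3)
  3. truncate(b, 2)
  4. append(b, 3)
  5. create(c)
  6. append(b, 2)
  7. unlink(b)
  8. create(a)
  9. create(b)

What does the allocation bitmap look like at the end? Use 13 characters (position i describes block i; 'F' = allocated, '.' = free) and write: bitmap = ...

  1. create(b)  ⇒  F............  {b→[0]}
  2. append(b, 3)  ⇒  FFFF.........  {b→[0, 1, 2, 3]}
  3. truncate(b, 2)  ⇒  FF...........  {b→[0, 1]}
  4. append(b, 3)  ⇒  FFFFF........  {b→[0, 1, 2, 3, 4]}
  5. create(c)  ⇒  FFFFFF.......  {b→[0, 1, 2, 3, 4]; c→[5]}
  6. append(b, 2)  ⇒  FFFFFFFF.....  {b→[0, 1, 2, 3, 4, 6, 7]; c→[5]}
  7. unlink(b)  ⇒  .....F.......  {c→[5]}
  8. create(a)  ⇒  F....F.......  {a→[0]; c→[5]}
  9. create(b)  ⇒  FF...F.......  {a→[0]; b→[1]; c→[5]}

bitmap = FF...F.......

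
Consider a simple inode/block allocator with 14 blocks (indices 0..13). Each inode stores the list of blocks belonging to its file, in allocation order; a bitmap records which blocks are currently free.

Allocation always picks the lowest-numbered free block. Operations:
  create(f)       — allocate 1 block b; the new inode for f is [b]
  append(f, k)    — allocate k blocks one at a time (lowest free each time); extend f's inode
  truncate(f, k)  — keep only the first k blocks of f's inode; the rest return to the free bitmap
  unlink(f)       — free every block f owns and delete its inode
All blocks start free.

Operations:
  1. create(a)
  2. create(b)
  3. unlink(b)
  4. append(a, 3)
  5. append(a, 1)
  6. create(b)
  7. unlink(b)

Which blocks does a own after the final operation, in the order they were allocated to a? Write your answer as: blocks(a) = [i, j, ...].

create(a): bitmap=F............. | a=[0]
create(b): bitmap=FF............ | a=[0] b=[1]
unlink(b): bitmap=F............. | a=[0]
append(a, 3): bitmap=FFFF.......... | a=[0, 1, 2, 3]
append(a, 1): bitmap=FFFFF......... | a=[0, 1, 2, 3, 4]
create(b): bitmap=FFFFFF........ | a=[0, 1, 2, 3, 4] b=[5]
unlink(b): bitmap=FFFFF......... | a=[0, 1, 2, 3, 4]

blocks(a) = [0, 1, 2, 3, 4]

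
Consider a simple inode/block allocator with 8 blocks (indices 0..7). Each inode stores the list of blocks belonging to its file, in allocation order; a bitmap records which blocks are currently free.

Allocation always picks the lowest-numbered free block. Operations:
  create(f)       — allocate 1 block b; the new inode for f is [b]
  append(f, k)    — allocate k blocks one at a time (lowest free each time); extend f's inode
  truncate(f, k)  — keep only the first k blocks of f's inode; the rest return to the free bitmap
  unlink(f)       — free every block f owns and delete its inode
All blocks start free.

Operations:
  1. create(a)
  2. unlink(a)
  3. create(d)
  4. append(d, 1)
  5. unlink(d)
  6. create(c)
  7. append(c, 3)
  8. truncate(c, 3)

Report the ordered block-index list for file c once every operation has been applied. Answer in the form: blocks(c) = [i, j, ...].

blocks(c) = [0, 1, 2]

after create(a) → a:[0]  free=[F.......]
after unlink(a) →   free=[........]
after create(d) → d:[0]  free=[F.......]
after append(d, 1) → d:[0, 1]  free=[FF......]
after unlink(d) →   free=[........]
after create(c) → c:[0]  free=[F.......]
after append(c, 3) → c:[0, 1, 2, 3]  free=[FFFF....]
after truncate(c, 3) → c:[0, 1, 2]  free=[FFF.....]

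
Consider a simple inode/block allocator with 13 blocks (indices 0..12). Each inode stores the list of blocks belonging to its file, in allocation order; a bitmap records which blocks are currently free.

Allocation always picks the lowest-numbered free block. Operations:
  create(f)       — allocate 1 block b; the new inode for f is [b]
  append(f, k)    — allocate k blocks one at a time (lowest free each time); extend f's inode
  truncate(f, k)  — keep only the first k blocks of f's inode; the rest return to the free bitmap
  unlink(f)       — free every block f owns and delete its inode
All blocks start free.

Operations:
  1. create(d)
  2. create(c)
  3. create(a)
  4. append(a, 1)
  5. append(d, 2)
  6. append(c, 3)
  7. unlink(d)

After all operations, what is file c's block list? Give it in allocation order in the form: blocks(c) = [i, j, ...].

  1. create(d)  ⇒  F............  {d→[0]}
  2. create(c)  ⇒  FF...........  {c→[1]; d→[0]}
  3. create(a)  ⇒  FFF..........  {a→[2]; c→[1]; d→[0]}
  4. append(a, 1)  ⇒  FFFF.........  {a→[2, 3]; c→[1]; d→[0]}
  5. append(d, 2)  ⇒  FFFFFF.......  {a→[2, 3]; c→[1]; d→[0, 4, 5]}
  6. append(c, 3)  ⇒  FFFFFFFFF....  {a→[2, 3]; c→[1, 6, 7, 8]; d→[0, 4, 5]}
  7. unlink(d)  ⇒  .FFF..FFF....  {a→[2, 3]; c→[1, 6, 7, 8]}

blocks(c) = [1, 6, 7, 8]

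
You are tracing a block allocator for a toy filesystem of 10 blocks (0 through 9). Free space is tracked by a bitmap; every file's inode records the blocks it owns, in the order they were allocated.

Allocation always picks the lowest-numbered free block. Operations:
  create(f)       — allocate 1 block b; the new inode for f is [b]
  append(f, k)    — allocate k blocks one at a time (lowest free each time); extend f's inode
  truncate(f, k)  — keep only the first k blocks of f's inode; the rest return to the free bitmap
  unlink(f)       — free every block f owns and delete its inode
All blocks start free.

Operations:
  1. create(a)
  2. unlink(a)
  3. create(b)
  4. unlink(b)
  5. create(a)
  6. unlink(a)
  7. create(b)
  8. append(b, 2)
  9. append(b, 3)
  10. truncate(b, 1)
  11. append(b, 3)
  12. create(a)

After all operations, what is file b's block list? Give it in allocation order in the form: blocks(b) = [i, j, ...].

after create(a) → a:[0]  free=[F.........]
after unlink(a) →   free=[..........]
after create(b) → b:[0]  free=[F.........]
after unlink(b) →   free=[..........]
after create(a) → a:[0]  free=[F.........]
after unlink(a) →   free=[..........]
after create(b) → b:[0]  free=[F.........]
after append(b, 2) → b:[0, 1, 2]  free=[FFF.......]
after append(b, 3) → b:[0, 1, 2, 3, 4, 5]  free=[FFFFFF....]
after truncate(b, 1) → b:[0]  free=[F.........]
after append(b, 3) → b:[0, 1, 2, 3]  free=[FFFF......]
after create(a) → a:[4], b:[0, 1, 2, 3]  free=[FFFFF.....]

blocks(b) = [0, 1, 2, 3]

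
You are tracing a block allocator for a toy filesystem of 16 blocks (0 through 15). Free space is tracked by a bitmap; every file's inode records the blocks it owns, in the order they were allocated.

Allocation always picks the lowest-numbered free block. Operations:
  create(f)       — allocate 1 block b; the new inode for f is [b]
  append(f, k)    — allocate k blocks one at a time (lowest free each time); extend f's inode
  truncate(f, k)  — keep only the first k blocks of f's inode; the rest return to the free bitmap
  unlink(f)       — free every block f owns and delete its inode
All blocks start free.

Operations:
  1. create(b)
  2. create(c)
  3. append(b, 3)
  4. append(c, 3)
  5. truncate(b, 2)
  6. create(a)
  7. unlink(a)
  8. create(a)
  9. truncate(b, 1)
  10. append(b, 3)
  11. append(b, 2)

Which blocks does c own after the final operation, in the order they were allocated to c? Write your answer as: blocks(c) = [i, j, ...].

blocks(c) = [1, 5, 6, 7]

  1. create(b)  ⇒  F...............  {b→[0]}
  2. create(c)  ⇒  FF..............  {b→[0]; c→[1]}
  3. append(b, 3)  ⇒  FFFFF...........  {b→[0, 2, 3, 4]; c→[1]}
  4. append(c, 3)  ⇒  FFFFFFFF........  {b→[0, 2, 3, 4]; c→[1, 5, 6, 7]}
  5. truncate(b, 2)  ⇒  FFF..FFF........  {b→[0, 2]; c→[1, 5, 6, 7]}
  6. create(a)  ⇒  FFFF.FFF........  {a→[3]; b→[0, 2]; c→[1, 5, 6, 7]}
  7. unlink(a)  ⇒  FFF..FFF........  {b→[0, 2]; c→[1, 5, 6, 7]}
  8. create(a)  ⇒  FFFF.FFF........  {a→[3]; b→[0, 2]; c→[1, 5, 6, 7]}
  9. truncate(b, 1)  ⇒  FF.F.FFF........  {a→[3]; b→[0]; c→[1, 5, 6, 7]}
  10. append(b, 3)  ⇒  FFFFFFFFF.......  {a→[3]; b→[0, 2, 4, 8]; c→[1, 5, 6, 7]}
  11. append(b, 2)  ⇒  FFFFFFFFFFF.....  {a→[3]; b→[0, 2, 4, 8, 9, 10]; c→[1, 5, 6, 7]}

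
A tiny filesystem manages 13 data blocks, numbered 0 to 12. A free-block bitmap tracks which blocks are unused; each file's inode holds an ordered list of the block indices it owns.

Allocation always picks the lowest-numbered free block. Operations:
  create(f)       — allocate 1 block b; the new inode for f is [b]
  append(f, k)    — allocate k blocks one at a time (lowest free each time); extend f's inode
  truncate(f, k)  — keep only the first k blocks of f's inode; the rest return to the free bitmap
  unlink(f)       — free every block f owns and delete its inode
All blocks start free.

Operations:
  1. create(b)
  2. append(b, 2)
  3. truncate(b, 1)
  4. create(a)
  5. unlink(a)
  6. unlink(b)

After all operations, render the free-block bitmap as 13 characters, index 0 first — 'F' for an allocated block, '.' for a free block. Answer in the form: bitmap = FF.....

bitmap = .............

after create(b) → b:[0]  free=[F............]
after append(b, 2) → b:[0, 1, 2]  free=[FFF..........]
after truncate(b, 1) → b:[0]  free=[F............]
after create(a) → a:[1], b:[0]  free=[FF...........]
after unlink(a) → b:[0]  free=[F............]
after unlink(b) →   free=[.............]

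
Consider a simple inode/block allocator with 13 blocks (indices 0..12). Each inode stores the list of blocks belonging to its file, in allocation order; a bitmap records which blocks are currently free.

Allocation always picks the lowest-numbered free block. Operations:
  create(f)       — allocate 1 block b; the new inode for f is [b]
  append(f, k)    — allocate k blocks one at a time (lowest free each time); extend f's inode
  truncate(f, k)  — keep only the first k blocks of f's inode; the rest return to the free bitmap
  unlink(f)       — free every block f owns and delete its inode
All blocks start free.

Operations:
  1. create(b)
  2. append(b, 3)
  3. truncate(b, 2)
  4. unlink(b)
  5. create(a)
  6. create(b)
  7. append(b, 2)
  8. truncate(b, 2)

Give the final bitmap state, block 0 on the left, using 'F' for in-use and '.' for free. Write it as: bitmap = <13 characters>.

create(b): bitmap=F............ | b=[0]
append(b, 3): bitmap=FFFF......... | b=[0, 1, 2, 3]
truncate(b, 2): bitmap=FF........... | b=[0, 1]
unlink(b): bitmap=............. | 
create(a): bitmap=F............ | a=[0]
create(b): bitmap=FF........... | a=[0] b=[1]
append(b, 2): bitmap=FFFF......... | a=[0] b=[1, 2, 3]
truncate(b, 2): bitmap=FFF.......... | a=[0] b=[1, 2]

bitmap = FFF..........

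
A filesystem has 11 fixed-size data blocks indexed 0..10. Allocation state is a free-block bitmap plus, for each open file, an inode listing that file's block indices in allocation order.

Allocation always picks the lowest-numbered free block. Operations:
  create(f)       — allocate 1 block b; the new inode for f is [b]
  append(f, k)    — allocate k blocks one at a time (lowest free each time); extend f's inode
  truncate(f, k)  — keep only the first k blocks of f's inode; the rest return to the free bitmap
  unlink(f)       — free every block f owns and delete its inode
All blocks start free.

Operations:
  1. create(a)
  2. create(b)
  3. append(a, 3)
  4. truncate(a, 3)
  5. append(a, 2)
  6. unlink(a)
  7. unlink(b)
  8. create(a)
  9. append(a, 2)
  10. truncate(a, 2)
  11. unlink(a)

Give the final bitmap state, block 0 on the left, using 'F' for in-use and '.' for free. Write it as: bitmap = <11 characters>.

after create(a) → a:[0]  free=[F..........]
after create(b) → a:[0], b:[1]  free=[FF.........]
after append(a, 3) → a:[0, 2, 3, 4], b:[1]  free=[FFFFF......]
after truncate(a, 3) → a:[0, 2, 3], b:[1]  free=[FFFF.......]
after append(a, 2) → a:[0, 2, 3, 4, 5], b:[1]  free=[FFFFFF.....]
after unlink(a) → b:[1]  free=[.F.........]
after unlink(b) →   free=[...........]
after create(a) → a:[0]  free=[F..........]
after append(a, 2) → a:[0, 1, 2]  free=[FFF........]
after truncate(a, 2) → a:[0, 1]  free=[FF.........]
after unlink(a) →   free=[...........]

bitmap = ...........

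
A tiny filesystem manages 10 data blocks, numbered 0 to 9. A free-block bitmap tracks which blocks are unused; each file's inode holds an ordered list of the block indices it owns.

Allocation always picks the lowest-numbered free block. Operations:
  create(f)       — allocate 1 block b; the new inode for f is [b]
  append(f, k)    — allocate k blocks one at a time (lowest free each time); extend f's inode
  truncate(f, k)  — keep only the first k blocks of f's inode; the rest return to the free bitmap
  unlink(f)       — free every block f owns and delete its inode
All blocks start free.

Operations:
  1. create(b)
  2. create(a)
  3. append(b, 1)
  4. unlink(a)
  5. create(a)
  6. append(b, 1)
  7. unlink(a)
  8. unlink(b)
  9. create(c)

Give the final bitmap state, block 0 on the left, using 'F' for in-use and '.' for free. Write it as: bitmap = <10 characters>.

bitmap = F.........

[1] create(b) — b=0 (map F.........)
[2] create(a) — a=1 b=0 (map FF........)
[3] append(b, 1) — a=1 b=0,2 (map FFF.......)
[4] unlink(a) — b=0,2 (map F.F.......)
[5] create(a) — a=1 b=0,2 (map FFF.......)
[6] append(b, 1) — a=1 b=0,2,3 (map FFFF......)
[7] unlink(a) — b=0,2,3 (map F.FF......)
[8] unlink(b) —  (map ..........)
[9] create(c) — c=0 (map F.........)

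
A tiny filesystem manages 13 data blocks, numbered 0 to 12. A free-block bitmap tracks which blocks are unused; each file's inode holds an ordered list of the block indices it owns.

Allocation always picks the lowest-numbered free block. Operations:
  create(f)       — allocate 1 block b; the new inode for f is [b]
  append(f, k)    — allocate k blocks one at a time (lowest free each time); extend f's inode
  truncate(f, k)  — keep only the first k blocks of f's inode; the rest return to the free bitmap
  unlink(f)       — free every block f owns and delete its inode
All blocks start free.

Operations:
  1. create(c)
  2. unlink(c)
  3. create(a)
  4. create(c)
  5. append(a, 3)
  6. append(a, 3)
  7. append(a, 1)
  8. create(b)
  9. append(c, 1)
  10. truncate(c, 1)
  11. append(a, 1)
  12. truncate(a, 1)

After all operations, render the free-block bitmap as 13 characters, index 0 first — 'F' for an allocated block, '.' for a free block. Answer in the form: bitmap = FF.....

bitmap = FF.......F...

create(c): bitmap=F............ | c=[0]
unlink(c): bitmap=............. | 
create(a): bitmap=F............ | a=[0]
create(c): bitmap=FF........... | a=[0] c=[1]
append(a, 3): bitmap=FFFFF........ | a=[0, 2, 3, 4] c=[1]
append(a, 3): bitmap=FFFFFFFF..... | a=[0, 2, 3, 4, 5, 6, 7] c=[1]
append(a, 1): bitmap=FFFFFFFFF.... | a=[0, 2, 3, 4, 5, 6, 7, 8] c=[1]
create(b): bitmap=FFFFFFFFFF... | a=[0, 2, 3, 4, 5, 6, 7, 8] b=[9] c=[1]
append(c, 1): bitmap=FFFFFFFFFFF.. | a=[0, 2, 3, 4, 5, 6, 7, 8] b=[9] c=[1, 10]
truncate(c, 1): bitmap=FFFFFFFFFF... | a=[0, 2, 3, 4, 5, 6, 7, 8] b=[9] c=[1]
append(a, 1): bitmap=FFFFFFFFFFF.. | a=[0, 2, 3, 4, 5, 6, 7, 8, 10] b=[9] c=[1]
truncate(a, 1): bitmap=FF.......F... | a=[0] b=[9] c=[1]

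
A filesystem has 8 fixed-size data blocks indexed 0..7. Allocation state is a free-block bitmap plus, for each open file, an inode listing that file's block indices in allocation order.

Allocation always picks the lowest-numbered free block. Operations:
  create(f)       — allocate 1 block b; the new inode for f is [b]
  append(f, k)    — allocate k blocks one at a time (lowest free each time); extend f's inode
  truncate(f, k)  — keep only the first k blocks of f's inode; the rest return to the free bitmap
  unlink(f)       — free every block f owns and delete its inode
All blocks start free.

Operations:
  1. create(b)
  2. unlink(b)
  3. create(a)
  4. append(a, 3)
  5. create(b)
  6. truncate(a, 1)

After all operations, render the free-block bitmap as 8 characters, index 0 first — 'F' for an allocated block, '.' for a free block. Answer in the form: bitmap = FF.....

bitmap = F...F...

[1] create(b) — b=0 (map F.......)
[2] unlink(b) —  (map ........)
[3] create(a) — a=0 (map F.......)
[4] append(a, 3) — a=0,1,2,3 (map FFFF....)
[5] create(b) — a=0,1,2,3 b=4 (map FFFFF...)
[6] truncate(a, 1) — a=0 b=4 (map F...F...)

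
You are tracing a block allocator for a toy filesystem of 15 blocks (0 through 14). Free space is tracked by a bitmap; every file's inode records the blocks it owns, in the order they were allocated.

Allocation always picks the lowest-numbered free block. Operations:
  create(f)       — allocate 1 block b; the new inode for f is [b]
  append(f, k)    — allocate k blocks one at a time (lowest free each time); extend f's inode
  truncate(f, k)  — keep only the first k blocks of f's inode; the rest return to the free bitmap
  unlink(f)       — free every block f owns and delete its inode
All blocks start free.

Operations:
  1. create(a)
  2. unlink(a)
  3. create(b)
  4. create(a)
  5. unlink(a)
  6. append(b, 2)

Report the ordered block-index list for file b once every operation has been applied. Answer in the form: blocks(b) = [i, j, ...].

after create(a) → a:[0]  free=[F..............]
after unlink(a) →   free=[...............]
after create(b) → b:[0]  free=[F..............]
after create(a) → a:[1], b:[0]  free=[FF.............]
after unlink(a) → b:[0]  free=[F..............]
after append(b, 2) → b:[0, 1, 2]  free=[FFF............]

blocks(b) = [0, 1, 2]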